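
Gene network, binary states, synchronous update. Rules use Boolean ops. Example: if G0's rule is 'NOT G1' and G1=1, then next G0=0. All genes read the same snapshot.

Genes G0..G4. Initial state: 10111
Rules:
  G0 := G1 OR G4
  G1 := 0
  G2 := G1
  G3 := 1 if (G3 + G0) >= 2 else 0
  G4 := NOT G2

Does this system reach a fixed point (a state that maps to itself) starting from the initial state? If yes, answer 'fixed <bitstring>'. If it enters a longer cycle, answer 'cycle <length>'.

Answer: fixed 10001

Derivation:
Step 0: 10111
Step 1: G0=G1|G4=0|1=1 G1=0(const) G2=G1=0 G3=(1+1>=2)=1 G4=NOT G2=NOT 1=0 -> 10010
Step 2: G0=G1|G4=0|0=0 G1=0(const) G2=G1=0 G3=(1+1>=2)=1 G4=NOT G2=NOT 0=1 -> 00011
Step 3: G0=G1|G4=0|1=1 G1=0(const) G2=G1=0 G3=(1+0>=2)=0 G4=NOT G2=NOT 0=1 -> 10001
Step 4: G0=G1|G4=0|1=1 G1=0(const) G2=G1=0 G3=(0+1>=2)=0 G4=NOT G2=NOT 0=1 -> 10001
Fixed point reached at step 3: 10001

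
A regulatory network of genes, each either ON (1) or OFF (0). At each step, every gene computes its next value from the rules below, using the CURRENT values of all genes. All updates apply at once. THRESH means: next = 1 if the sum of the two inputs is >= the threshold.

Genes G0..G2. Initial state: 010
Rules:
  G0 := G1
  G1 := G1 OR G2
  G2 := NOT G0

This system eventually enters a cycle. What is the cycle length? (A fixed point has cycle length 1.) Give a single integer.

Answer: 1

Derivation:
Step 0: 010
Step 1: G0=G1=1 G1=G1|G2=1|0=1 G2=NOT G0=NOT 0=1 -> 111
Step 2: G0=G1=1 G1=G1|G2=1|1=1 G2=NOT G0=NOT 1=0 -> 110
Step 3: G0=G1=1 G1=G1|G2=1|0=1 G2=NOT G0=NOT 1=0 -> 110
State from step 3 equals state from step 2 -> cycle length 1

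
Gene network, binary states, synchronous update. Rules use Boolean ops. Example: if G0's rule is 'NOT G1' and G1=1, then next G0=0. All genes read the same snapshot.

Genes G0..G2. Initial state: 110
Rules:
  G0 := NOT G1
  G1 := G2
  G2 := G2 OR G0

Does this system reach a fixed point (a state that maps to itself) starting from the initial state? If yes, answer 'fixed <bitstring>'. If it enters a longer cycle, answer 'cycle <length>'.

Step 0: 110
Step 1: G0=NOT G1=NOT 1=0 G1=G2=0 G2=G2|G0=0|1=1 -> 001
Step 2: G0=NOT G1=NOT 0=1 G1=G2=1 G2=G2|G0=1|0=1 -> 111
Step 3: G0=NOT G1=NOT 1=0 G1=G2=1 G2=G2|G0=1|1=1 -> 011
Step 4: G0=NOT G1=NOT 1=0 G1=G2=1 G2=G2|G0=1|0=1 -> 011
Fixed point reached at step 3: 011

Answer: fixed 011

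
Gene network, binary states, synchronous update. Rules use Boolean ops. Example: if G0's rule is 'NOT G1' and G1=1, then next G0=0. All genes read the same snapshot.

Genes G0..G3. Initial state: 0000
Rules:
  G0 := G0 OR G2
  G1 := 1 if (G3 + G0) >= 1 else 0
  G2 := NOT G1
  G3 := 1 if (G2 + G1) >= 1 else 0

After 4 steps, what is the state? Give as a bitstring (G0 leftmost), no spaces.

Step 1: G0=G0|G2=0|0=0 G1=(0+0>=1)=0 G2=NOT G1=NOT 0=1 G3=(0+0>=1)=0 -> 0010
Step 2: G0=G0|G2=0|1=1 G1=(0+0>=1)=0 G2=NOT G1=NOT 0=1 G3=(1+0>=1)=1 -> 1011
Step 3: G0=G0|G2=1|1=1 G1=(1+1>=1)=1 G2=NOT G1=NOT 0=1 G3=(1+0>=1)=1 -> 1111
Step 4: G0=G0|G2=1|1=1 G1=(1+1>=1)=1 G2=NOT G1=NOT 1=0 G3=(1+1>=1)=1 -> 1101

1101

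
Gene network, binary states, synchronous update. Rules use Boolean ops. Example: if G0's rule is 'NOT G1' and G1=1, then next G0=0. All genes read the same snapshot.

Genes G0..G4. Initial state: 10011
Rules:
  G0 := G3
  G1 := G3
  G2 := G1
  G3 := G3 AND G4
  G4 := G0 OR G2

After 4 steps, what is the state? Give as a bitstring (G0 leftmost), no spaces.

Step 1: G0=G3=1 G1=G3=1 G2=G1=0 G3=G3&G4=1&1=1 G4=G0|G2=1|0=1 -> 11011
Step 2: G0=G3=1 G1=G3=1 G2=G1=1 G3=G3&G4=1&1=1 G4=G0|G2=1|0=1 -> 11111
Step 3: G0=G3=1 G1=G3=1 G2=G1=1 G3=G3&G4=1&1=1 G4=G0|G2=1|1=1 -> 11111
Step 4: G0=G3=1 G1=G3=1 G2=G1=1 G3=G3&G4=1&1=1 G4=G0|G2=1|1=1 -> 11111

11111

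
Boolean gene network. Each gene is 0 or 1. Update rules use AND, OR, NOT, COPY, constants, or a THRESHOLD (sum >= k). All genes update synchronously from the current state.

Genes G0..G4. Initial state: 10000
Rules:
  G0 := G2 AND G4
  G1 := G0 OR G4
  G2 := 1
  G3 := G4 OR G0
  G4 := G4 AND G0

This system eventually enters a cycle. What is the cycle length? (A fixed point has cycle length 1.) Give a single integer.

Answer: 1

Derivation:
Step 0: 10000
Step 1: G0=G2&G4=0&0=0 G1=G0|G4=1|0=1 G2=1(const) G3=G4|G0=0|1=1 G4=G4&G0=0&1=0 -> 01110
Step 2: G0=G2&G4=1&0=0 G1=G0|G4=0|0=0 G2=1(const) G3=G4|G0=0|0=0 G4=G4&G0=0&0=0 -> 00100
Step 3: G0=G2&G4=1&0=0 G1=G0|G4=0|0=0 G2=1(const) G3=G4|G0=0|0=0 G4=G4&G0=0&0=0 -> 00100
State from step 3 equals state from step 2 -> cycle length 1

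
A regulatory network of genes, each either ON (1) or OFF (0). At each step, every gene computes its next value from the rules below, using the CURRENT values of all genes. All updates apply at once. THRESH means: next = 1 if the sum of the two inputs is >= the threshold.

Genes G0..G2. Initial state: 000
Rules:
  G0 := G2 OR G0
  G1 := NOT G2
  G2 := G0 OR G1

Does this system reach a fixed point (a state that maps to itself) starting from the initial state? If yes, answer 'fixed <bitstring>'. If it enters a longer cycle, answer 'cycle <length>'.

Step 0: 000
Step 1: G0=G2|G0=0|0=0 G1=NOT G2=NOT 0=1 G2=G0|G1=0|0=0 -> 010
Step 2: G0=G2|G0=0|0=0 G1=NOT G2=NOT 0=1 G2=G0|G1=0|1=1 -> 011
Step 3: G0=G2|G0=1|0=1 G1=NOT G2=NOT 1=0 G2=G0|G1=0|1=1 -> 101
Step 4: G0=G2|G0=1|1=1 G1=NOT G2=NOT 1=0 G2=G0|G1=1|0=1 -> 101
Fixed point reached at step 3: 101

Answer: fixed 101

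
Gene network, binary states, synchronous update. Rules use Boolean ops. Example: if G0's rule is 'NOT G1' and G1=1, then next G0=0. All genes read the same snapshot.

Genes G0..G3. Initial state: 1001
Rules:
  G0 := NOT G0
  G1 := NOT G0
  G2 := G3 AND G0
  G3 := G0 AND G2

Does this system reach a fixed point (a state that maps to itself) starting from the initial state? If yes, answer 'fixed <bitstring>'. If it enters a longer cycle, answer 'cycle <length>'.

Step 0: 1001
Step 1: G0=NOT G0=NOT 1=0 G1=NOT G0=NOT 1=0 G2=G3&G0=1&1=1 G3=G0&G2=1&0=0 -> 0010
Step 2: G0=NOT G0=NOT 0=1 G1=NOT G0=NOT 0=1 G2=G3&G0=0&0=0 G3=G0&G2=0&1=0 -> 1100
Step 3: G0=NOT G0=NOT 1=0 G1=NOT G0=NOT 1=0 G2=G3&G0=0&1=0 G3=G0&G2=1&0=0 -> 0000
Step 4: G0=NOT G0=NOT 0=1 G1=NOT G0=NOT 0=1 G2=G3&G0=0&0=0 G3=G0&G2=0&0=0 -> 1100
Cycle of length 2 starting at step 2 -> no fixed point

Answer: cycle 2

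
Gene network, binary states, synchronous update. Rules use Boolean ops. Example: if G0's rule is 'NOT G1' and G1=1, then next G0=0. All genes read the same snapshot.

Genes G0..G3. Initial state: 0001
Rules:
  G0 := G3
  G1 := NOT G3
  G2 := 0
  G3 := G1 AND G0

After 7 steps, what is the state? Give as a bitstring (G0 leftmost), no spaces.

Step 1: G0=G3=1 G1=NOT G3=NOT 1=0 G2=0(const) G3=G1&G0=0&0=0 -> 1000
Step 2: G0=G3=0 G1=NOT G3=NOT 0=1 G2=0(const) G3=G1&G0=0&1=0 -> 0100
Step 3: G0=G3=0 G1=NOT G3=NOT 0=1 G2=0(const) G3=G1&G0=1&0=0 -> 0100
Step 4: G0=G3=0 G1=NOT G3=NOT 0=1 G2=0(const) G3=G1&G0=1&0=0 -> 0100
Step 5: G0=G3=0 G1=NOT G3=NOT 0=1 G2=0(const) G3=G1&G0=1&0=0 -> 0100
Step 6: G0=G3=0 G1=NOT G3=NOT 0=1 G2=0(const) G3=G1&G0=1&0=0 -> 0100
Step 7: G0=G3=0 G1=NOT G3=NOT 0=1 G2=0(const) G3=G1&G0=1&0=0 -> 0100

0100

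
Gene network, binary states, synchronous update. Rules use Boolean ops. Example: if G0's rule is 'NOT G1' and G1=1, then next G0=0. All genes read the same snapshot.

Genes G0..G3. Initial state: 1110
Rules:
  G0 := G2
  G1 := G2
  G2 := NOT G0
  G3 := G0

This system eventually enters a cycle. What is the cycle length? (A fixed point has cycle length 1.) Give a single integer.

Answer: 4

Derivation:
Step 0: 1110
Step 1: G0=G2=1 G1=G2=1 G2=NOT G0=NOT 1=0 G3=G0=1 -> 1101
Step 2: G0=G2=0 G1=G2=0 G2=NOT G0=NOT 1=0 G3=G0=1 -> 0001
Step 3: G0=G2=0 G1=G2=0 G2=NOT G0=NOT 0=1 G3=G0=0 -> 0010
Step 4: G0=G2=1 G1=G2=1 G2=NOT G0=NOT 0=1 G3=G0=0 -> 1110
State from step 4 equals state from step 0 -> cycle length 4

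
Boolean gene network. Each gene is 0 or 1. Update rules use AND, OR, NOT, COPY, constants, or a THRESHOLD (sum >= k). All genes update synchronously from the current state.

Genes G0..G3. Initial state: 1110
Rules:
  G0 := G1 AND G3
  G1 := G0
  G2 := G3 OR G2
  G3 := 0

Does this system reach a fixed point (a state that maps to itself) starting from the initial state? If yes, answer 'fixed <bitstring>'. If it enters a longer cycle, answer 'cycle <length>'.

Step 0: 1110
Step 1: G0=G1&G3=1&0=0 G1=G0=1 G2=G3|G2=0|1=1 G3=0(const) -> 0110
Step 2: G0=G1&G3=1&0=0 G1=G0=0 G2=G3|G2=0|1=1 G3=0(const) -> 0010
Step 3: G0=G1&G3=0&0=0 G1=G0=0 G2=G3|G2=0|1=1 G3=0(const) -> 0010
Fixed point reached at step 2: 0010

Answer: fixed 0010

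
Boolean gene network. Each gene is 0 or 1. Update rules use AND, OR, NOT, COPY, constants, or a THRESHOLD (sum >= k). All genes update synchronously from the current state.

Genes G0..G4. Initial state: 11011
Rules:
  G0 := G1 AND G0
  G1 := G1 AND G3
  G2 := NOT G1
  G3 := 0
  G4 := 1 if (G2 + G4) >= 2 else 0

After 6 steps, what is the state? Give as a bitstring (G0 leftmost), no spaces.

Step 1: G0=G1&G0=1&1=1 G1=G1&G3=1&1=1 G2=NOT G1=NOT 1=0 G3=0(const) G4=(0+1>=2)=0 -> 11000
Step 2: G0=G1&G0=1&1=1 G1=G1&G3=1&0=0 G2=NOT G1=NOT 1=0 G3=0(const) G4=(0+0>=2)=0 -> 10000
Step 3: G0=G1&G0=0&1=0 G1=G1&G3=0&0=0 G2=NOT G1=NOT 0=1 G3=0(const) G4=(0+0>=2)=0 -> 00100
Step 4: G0=G1&G0=0&0=0 G1=G1&G3=0&0=0 G2=NOT G1=NOT 0=1 G3=0(const) G4=(1+0>=2)=0 -> 00100
Step 5: G0=G1&G0=0&0=0 G1=G1&G3=0&0=0 G2=NOT G1=NOT 0=1 G3=0(const) G4=(1+0>=2)=0 -> 00100
Step 6: G0=G1&G0=0&0=0 G1=G1&G3=0&0=0 G2=NOT G1=NOT 0=1 G3=0(const) G4=(1+0>=2)=0 -> 00100

00100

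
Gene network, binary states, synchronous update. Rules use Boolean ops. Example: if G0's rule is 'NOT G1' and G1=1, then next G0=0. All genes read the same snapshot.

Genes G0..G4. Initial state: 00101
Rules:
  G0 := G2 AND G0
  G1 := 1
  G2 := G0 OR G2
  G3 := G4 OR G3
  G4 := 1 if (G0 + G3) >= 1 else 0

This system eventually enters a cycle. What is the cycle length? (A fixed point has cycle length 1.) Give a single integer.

Answer: 1

Derivation:
Step 0: 00101
Step 1: G0=G2&G0=1&0=0 G1=1(const) G2=G0|G2=0|1=1 G3=G4|G3=1|0=1 G4=(0+0>=1)=0 -> 01110
Step 2: G0=G2&G0=1&0=0 G1=1(const) G2=G0|G2=0|1=1 G3=G4|G3=0|1=1 G4=(0+1>=1)=1 -> 01111
Step 3: G0=G2&G0=1&0=0 G1=1(const) G2=G0|G2=0|1=1 G3=G4|G3=1|1=1 G4=(0+1>=1)=1 -> 01111
State from step 3 equals state from step 2 -> cycle length 1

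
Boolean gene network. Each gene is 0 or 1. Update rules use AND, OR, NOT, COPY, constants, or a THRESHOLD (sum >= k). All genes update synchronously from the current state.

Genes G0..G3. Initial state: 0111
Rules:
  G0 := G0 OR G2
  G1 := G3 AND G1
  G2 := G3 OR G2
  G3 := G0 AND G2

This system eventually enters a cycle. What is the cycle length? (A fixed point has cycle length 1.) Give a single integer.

Answer: 1

Derivation:
Step 0: 0111
Step 1: G0=G0|G2=0|1=1 G1=G3&G1=1&1=1 G2=G3|G2=1|1=1 G3=G0&G2=0&1=0 -> 1110
Step 2: G0=G0|G2=1|1=1 G1=G3&G1=0&1=0 G2=G3|G2=0|1=1 G3=G0&G2=1&1=1 -> 1011
Step 3: G0=G0|G2=1|1=1 G1=G3&G1=1&0=0 G2=G3|G2=1|1=1 G3=G0&G2=1&1=1 -> 1011
State from step 3 equals state from step 2 -> cycle length 1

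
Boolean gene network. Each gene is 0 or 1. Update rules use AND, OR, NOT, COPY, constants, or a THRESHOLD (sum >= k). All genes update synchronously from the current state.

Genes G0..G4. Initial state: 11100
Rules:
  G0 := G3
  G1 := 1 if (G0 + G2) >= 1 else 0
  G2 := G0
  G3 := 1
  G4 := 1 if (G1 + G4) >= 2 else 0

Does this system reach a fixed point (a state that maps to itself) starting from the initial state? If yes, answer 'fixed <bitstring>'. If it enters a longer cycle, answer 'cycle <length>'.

Answer: fixed 11110

Derivation:
Step 0: 11100
Step 1: G0=G3=0 G1=(1+1>=1)=1 G2=G0=1 G3=1(const) G4=(1+0>=2)=0 -> 01110
Step 2: G0=G3=1 G1=(0+1>=1)=1 G2=G0=0 G3=1(const) G4=(1+0>=2)=0 -> 11010
Step 3: G0=G3=1 G1=(1+0>=1)=1 G2=G0=1 G3=1(const) G4=(1+0>=2)=0 -> 11110
Step 4: G0=G3=1 G1=(1+1>=1)=1 G2=G0=1 G3=1(const) G4=(1+0>=2)=0 -> 11110
Fixed point reached at step 3: 11110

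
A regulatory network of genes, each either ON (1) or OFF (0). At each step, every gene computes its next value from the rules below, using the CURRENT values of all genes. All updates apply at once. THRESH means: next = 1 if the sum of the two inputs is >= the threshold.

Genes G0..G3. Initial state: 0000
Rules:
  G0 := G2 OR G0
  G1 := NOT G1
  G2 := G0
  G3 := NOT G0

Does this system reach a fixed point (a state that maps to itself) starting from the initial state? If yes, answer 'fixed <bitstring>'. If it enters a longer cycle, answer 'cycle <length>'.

Answer: cycle 2

Derivation:
Step 0: 0000
Step 1: G0=G2|G0=0|0=0 G1=NOT G1=NOT 0=1 G2=G0=0 G3=NOT G0=NOT 0=1 -> 0101
Step 2: G0=G2|G0=0|0=0 G1=NOT G1=NOT 1=0 G2=G0=0 G3=NOT G0=NOT 0=1 -> 0001
Step 3: G0=G2|G0=0|0=0 G1=NOT G1=NOT 0=1 G2=G0=0 G3=NOT G0=NOT 0=1 -> 0101
Cycle of length 2 starting at step 1 -> no fixed point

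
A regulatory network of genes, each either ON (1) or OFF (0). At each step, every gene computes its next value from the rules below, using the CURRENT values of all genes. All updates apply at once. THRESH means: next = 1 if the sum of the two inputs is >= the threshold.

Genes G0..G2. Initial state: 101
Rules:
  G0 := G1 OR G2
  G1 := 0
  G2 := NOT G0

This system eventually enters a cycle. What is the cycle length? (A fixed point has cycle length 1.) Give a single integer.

Answer: 4

Derivation:
Step 0: 101
Step 1: G0=G1|G2=0|1=1 G1=0(const) G2=NOT G0=NOT 1=0 -> 100
Step 2: G0=G1|G2=0|0=0 G1=0(const) G2=NOT G0=NOT 1=0 -> 000
Step 3: G0=G1|G2=0|0=0 G1=0(const) G2=NOT G0=NOT 0=1 -> 001
Step 4: G0=G1|G2=0|1=1 G1=0(const) G2=NOT G0=NOT 0=1 -> 101
State from step 4 equals state from step 0 -> cycle length 4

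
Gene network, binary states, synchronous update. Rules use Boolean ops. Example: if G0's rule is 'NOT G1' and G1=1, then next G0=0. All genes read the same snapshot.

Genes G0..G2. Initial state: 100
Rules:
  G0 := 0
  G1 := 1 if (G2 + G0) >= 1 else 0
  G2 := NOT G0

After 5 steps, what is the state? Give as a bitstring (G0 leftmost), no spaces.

Step 1: G0=0(const) G1=(0+1>=1)=1 G2=NOT G0=NOT 1=0 -> 010
Step 2: G0=0(const) G1=(0+0>=1)=0 G2=NOT G0=NOT 0=1 -> 001
Step 3: G0=0(const) G1=(1+0>=1)=1 G2=NOT G0=NOT 0=1 -> 011
Step 4: G0=0(const) G1=(1+0>=1)=1 G2=NOT G0=NOT 0=1 -> 011
Step 5: G0=0(const) G1=(1+0>=1)=1 G2=NOT G0=NOT 0=1 -> 011

011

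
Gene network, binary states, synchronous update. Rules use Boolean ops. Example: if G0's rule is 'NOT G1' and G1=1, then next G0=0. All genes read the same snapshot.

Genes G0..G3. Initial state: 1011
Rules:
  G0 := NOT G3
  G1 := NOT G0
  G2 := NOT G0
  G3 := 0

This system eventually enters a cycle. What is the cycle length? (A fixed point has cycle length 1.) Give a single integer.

Answer: 1

Derivation:
Step 0: 1011
Step 1: G0=NOT G3=NOT 1=0 G1=NOT G0=NOT 1=0 G2=NOT G0=NOT 1=0 G3=0(const) -> 0000
Step 2: G0=NOT G3=NOT 0=1 G1=NOT G0=NOT 0=1 G2=NOT G0=NOT 0=1 G3=0(const) -> 1110
Step 3: G0=NOT G3=NOT 0=1 G1=NOT G0=NOT 1=0 G2=NOT G0=NOT 1=0 G3=0(const) -> 1000
Step 4: G0=NOT G3=NOT 0=1 G1=NOT G0=NOT 1=0 G2=NOT G0=NOT 1=0 G3=0(const) -> 1000
State from step 4 equals state from step 3 -> cycle length 1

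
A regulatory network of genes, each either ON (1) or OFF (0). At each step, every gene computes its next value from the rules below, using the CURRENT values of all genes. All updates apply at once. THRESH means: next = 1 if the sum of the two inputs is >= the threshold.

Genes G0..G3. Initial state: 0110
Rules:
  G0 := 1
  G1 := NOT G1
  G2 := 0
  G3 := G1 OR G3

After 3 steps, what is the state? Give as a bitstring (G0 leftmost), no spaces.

Step 1: G0=1(const) G1=NOT G1=NOT 1=0 G2=0(const) G3=G1|G3=1|0=1 -> 1001
Step 2: G0=1(const) G1=NOT G1=NOT 0=1 G2=0(const) G3=G1|G3=0|1=1 -> 1101
Step 3: G0=1(const) G1=NOT G1=NOT 1=0 G2=0(const) G3=G1|G3=1|1=1 -> 1001

1001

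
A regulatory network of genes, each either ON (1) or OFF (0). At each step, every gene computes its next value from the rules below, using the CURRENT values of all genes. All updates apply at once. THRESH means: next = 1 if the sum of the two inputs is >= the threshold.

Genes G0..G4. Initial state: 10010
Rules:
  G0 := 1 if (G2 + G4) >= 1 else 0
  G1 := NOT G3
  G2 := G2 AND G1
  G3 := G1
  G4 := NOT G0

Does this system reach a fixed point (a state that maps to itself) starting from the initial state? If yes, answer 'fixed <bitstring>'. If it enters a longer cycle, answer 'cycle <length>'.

Step 0: 10010
Step 1: G0=(0+0>=1)=0 G1=NOT G3=NOT 1=0 G2=G2&G1=0&0=0 G3=G1=0 G4=NOT G0=NOT 1=0 -> 00000
Step 2: G0=(0+0>=1)=0 G1=NOT G3=NOT 0=1 G2=G2&G1=0&0=0 G3=G1=0 G4=NOT G0=NOT 0=1 -> 01001
Step 3: G0=(0+1>=1)=1 G1=NOT G3=NOT 0=1 G2=G2&G1=0&1=0 G3=G1=1 G4=NOT G0=NOT 0=1 -> 11011
Step 4: G0=(0+1>=1)=1 G1=NOT G3=NOT 1=0 G2=G2&G1=0&1=0 G3=G1=1 G4=NOT G0=NOT 1=0 -> 10010
Cycle of length 4 starting at step 0 -> no fixed point

Answer: cycle 4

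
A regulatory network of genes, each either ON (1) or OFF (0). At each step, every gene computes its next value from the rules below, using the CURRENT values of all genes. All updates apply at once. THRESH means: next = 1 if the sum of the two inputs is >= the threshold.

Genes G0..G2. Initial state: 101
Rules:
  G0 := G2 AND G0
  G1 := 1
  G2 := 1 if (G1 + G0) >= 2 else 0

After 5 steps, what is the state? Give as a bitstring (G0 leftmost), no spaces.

Step 1: G0=G2&G0=1&1=1 G1=1(const) G2=(0+1>=2)=0 -> 110
Step 2: G0=G2&G0=0&1=0 G1=1(const) G2=(1+1>=2)=1 -> 011
Step 3: G0=G2&G0=1&0=0 G1=1(const) G2=(1+0>=2)=0 -> 010
Step 4: G0=G2&G0=0&0=0 G1=1(const) G2=(1+0>=2)=0 -> 010
Step 5: G0=G2&G0=0&0=0 G1=1(const) G2=(1+0>=2)=0 -> 010

010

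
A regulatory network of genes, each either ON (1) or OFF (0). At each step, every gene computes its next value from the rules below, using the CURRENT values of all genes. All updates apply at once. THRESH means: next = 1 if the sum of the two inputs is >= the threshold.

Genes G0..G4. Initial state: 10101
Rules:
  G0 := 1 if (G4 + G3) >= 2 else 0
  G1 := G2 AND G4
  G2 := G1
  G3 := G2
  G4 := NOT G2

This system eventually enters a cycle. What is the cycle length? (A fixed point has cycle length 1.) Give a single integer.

Answer: 2

Derivation:
Step 0: 10101
Step 1: G0=(1+0>=2)=0 G1=G2&G4=1&1=1 G2=G1=0 G3=G2=1 G4=NOT G2=NOT 1=0 -> 01010
Step 2: G0=(0+1>=2)=0 G1=G2&G4=0&0=0 G2=G1=1 G3=G2=0 G4=NOT G2=NOT 0=1 -> 00101
Step 3: G0=(1+0>=2)=0 G1=G2&G4=1&1=1 G2=G1=0 G3=G2=1 G4=NOT G2=NOT 1=0 -> 01010
State from step 3 equals state from step 1 -> cycle length 2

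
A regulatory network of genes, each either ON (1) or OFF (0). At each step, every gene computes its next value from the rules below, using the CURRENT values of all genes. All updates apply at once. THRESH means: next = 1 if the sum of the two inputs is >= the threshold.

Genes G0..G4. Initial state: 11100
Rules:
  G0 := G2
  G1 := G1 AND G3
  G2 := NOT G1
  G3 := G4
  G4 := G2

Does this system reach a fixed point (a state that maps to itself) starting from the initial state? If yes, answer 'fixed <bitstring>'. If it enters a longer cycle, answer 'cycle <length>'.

Step 0: 11100
Step 1: G0=G2=1 G1=G1&G3=1&0=0 G2=NOT G1=NOT 1=0 G3=G4=0 G4=G2=1 -> 10001
Step 2: G0=G2=0 G1=G1&G3=0&0=0 G2=NOT G1=NOT 0=1 G3=G4=1 G4=G2=0 -> 00110
Step 3: G0=G2=1 G1=G1&G3=0&1=0 G2=NOT G1=NOT 0=1 G3=G4=0 G4=G2=1 -> 10101
Step 4: G0=G2=1 G1=G1&G3=0&0=0 G2=NOT G1=NOT 0=1 G3=G4=1 G4=G2=1 -> 10111
Step 5: G0=G2=1 G1=G1&G3=0&1=0 G2=NOT G1=NOT 0=1 G3=G4=1 G4=G2=1 -> 10111
Fixed point reached at step 4: 10111

Answer: fixed 10111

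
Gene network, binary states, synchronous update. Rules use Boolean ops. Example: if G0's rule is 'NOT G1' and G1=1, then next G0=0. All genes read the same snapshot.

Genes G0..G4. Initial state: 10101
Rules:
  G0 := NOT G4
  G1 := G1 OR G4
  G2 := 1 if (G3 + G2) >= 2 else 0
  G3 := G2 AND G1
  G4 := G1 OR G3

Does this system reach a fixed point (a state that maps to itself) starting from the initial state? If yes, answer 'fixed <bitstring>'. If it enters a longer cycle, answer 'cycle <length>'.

Answer: fixed 01001

Derivation:
Step 0: 10101
Step 1: G0=NOT G4=NOT 1=0 G1=G1|G4=0|1=1 G2=(0+1>=2)=0 G3=G2&G1=1&0=0 G4=G1|G3=0|0=0 -> 01000
Step 2: G0=NOT G4=NOT 0=1 G1=G1|G4=1|0=1 G2=(0+0>=2)=0 G3=G2&G1=0&1=0 G4=G1|G3=1|0=1 -> 11001
Step 3: G0=NOT G4=NOT 1=0 G1=G1|G4=1|1=1 G2=(0+0>=2)=0 G3=G2&G1=0&1=0 G4=G1|G3=1|0=1 -> 01001
Step 4: G0=NOT G4=NOT 1=0 G1=G1|G4=1|1=1 G2=(0+0>=2)=0 G3=G2&G1=0&1=0 G4=G1|G3=1|0=1 -> 01001
Fixed point reached at step 3: 01001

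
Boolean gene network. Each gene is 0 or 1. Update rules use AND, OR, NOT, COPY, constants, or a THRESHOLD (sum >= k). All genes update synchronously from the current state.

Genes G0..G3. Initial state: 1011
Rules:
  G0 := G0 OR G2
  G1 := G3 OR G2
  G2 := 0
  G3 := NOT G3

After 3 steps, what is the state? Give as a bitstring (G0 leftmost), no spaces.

Step 1: G0=G0|G2=1|1=1 G1=G3|G2=1|1=1 G2=0(const) G3=NOT G3=NOT 1=0 -> 1100
Step 2: G0=G0|G2=1|0=1 G1=G3|G2=0|0=0 G2=0(const) G3=NOT G3=NOT 0=1 -> 1001
Step 3: G0=G0|G2=1|0=1 G1=G3|G2=1|0=1 G2=0(const) G3=NOT G3=NOT 1=0 -> 1100

1100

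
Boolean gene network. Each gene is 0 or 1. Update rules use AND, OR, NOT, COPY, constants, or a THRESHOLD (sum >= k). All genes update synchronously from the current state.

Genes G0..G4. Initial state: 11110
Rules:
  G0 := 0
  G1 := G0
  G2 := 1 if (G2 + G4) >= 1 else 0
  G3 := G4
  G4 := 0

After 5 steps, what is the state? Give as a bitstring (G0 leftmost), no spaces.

Step 1: G0=0(const) G1=G0=1 G2=(1+0>=1)=1 G3=G4=0 G4=0(const) -> 01100
Step 2: G0=0(const) G1=G0=0 G2=(1+0>=1)=1 G3=G4=0 G4=0(const) -> 00100
Step 3: G0=0(const) G1=G0=0 G2=(1+0>=1)=1 G3=G4=0 G4=0(const) -> 00100
Step 4: G0=0(const) G1=G0=0 G2=(1+0>=1)=1 G3=G4=0 G4=0(const) -> 00100
Step 5: G0=0(const) G1=G0=0 G2=(1+0>=1)=1 G3=G4=0 G4=0(const) -> 00100

00100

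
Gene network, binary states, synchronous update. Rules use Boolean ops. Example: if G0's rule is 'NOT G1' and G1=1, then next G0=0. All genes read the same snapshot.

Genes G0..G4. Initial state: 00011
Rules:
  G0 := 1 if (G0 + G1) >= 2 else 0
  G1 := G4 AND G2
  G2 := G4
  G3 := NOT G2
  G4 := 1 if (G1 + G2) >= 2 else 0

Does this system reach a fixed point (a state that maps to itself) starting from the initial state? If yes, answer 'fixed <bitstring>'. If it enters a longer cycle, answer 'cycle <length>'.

Answer: fixed 00010

Derivation:
Step 0: 00011
Step 1: G0=(0+0>=2)=0 G1=G4&G2=1&0=0 G2=G4=1 G3=NOT G2=NOT 0=1 G4=(0+0>=2)=0 -> 00110
Step 2: G0=(0+0>=2)=0 G1=G4&G2=0&1=0 G2=G4=0 G3=NOT G2=NOT 1=0 G4=(0+1>=2)=0 -> 00000
Step 3: G0=(0+0>=2)=0 G1=G4&G2=0&0=0 G2=G4=0 G3=NOT G2=NOT 0=1 G4=(0+0>=2)=0 -> 00010
Step 4: G0=(0+0>=2)=0 G1=G4&G2=0&0=0 G2=G4=0 G3=NOT G2=NOT 0=1 G4=(0+0>=2)=0 -> 00010
Fixed point reached at step 3: 00010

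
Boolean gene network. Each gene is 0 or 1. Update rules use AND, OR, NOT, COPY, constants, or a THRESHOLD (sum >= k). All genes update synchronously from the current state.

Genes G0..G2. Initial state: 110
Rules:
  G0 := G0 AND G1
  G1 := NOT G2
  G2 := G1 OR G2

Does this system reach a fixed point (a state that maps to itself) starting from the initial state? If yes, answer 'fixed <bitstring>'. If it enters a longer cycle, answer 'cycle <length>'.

Answer: fixed 001

Derivation:
Step 0: 110
Step 1: G0=G0&G1=1&1=1 G1=NOT G2=NOT 0=1 G2=G1|G2=1|0=1 -> 111
Step 2: G0=G0&G1=1&1=1 G1=NOT G2=NOT 1=0 G2=G1|G2=1|1=1 -> 101
Step 3: G0=G0&G1=1&0=0 G1=NOT G2=NOT 1=0 G2=G1|G2=0|1=1 -> 001
Step 4: G0=G0&G1=0&0=0 G1=NOT G2=NOT 1=0 G2=G1|G2=0|1=1 -> 001
Fixed point reached at step 3: 001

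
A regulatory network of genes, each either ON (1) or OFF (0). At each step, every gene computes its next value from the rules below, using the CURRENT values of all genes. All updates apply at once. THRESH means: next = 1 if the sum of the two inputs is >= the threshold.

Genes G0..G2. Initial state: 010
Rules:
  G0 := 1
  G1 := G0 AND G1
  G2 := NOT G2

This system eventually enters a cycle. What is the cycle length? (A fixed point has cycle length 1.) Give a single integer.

Step 0: 010
Step 1: G0=1(const) G1=G0&G1=0&1=0 G2=NOT G2=NOT 0=1 -> 101
Step 2: G0=1(const) G1=G0&G1=1&0=0 G2=NOT G2=NOT 1=0 -> 100
Step 3: G0=1(const) G1=G0&G1=1&0=0 G2=NOT G2=NOT 0=1 -> 101
State from step 3 equals state from step 1 -> cycle length 2

Answer: 2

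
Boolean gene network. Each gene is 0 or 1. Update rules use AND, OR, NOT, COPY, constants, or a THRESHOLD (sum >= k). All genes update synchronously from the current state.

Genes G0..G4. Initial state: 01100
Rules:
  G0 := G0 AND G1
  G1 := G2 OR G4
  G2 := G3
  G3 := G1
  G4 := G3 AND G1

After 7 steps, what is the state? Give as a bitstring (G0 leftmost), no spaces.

Step 1: G0=G0&G1=0&1=0 G1=G2|G4=1|0=1 G2=G3=0 G3=G1=1 G4=G3&G1=0&1=0 -> 01010
Step 2: G0=G0&G1=0&1=0 G1=G2|G4=0|0=0 G2=G3=1 G3=G1=1 G4=G3&G1=1&1=1 -> 00111
Step 3: G0=G0&G1=0&0=0 G1=G2|G4=1|1=1 G2=G3=1 G3=G1=0 G4=G3&G1=1&0=0 -> 01100
Step 4: G0=G0&G1=0&1=0 G1=G2|G4=1|0=1 G2=G3=0 G3=G1=1 G4=G3&G1=0&1=0 -> 01010
Step 5: G0=G0&G1=0&1=0 G1=G2|G4=0|0=0 G2=G3=1 G3=G1=1 G4=G3&G1=1&1=1 -> 00111
Step 6: G0=G0&G1=0&0=0 G1=G2|G4=1|1=1 G2=G3=1 G3=G1=0 G4=G3&G1=1&0=0 -> 01100
Step 7: G0=G0&G1=0&1=0 G1=G2|G4=1|0=1 G2=G3=0 G3=G1=1 G4=G3&G1=0&1=0 -> 01010

01010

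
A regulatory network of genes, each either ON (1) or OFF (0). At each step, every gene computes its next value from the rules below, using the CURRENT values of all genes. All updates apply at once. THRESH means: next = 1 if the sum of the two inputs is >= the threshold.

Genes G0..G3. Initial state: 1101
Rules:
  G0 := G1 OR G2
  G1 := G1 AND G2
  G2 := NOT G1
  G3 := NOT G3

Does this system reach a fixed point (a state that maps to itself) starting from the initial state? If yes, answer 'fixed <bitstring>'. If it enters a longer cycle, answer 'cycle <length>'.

Step 0: 1101
Step 1: G0=G1|G2=1|0=1 G1=G1&G2=1&0=0 G2=NOT G1=NOT 1=0 G3=NOT G3=NOT 1=0 -> 1000
Step 2: G0=G1|G2=0|0=0 G1=G1&G2=0&0=0 G2=NOT G1=NOT 0=1 G3=NOT G3=NOT 0=1 -> 0011
Step 3: G0=G1|G2=0|1=1 G1=G1&G2=0&1=0 G2=NOT G1=NOT 0=1 G3=NOT G3=NOT 1=0 -> 1010
Step 4: G0=G1|G2=0|1=1 G1=G1&G2=0&1=0 G2=NOT G1=NOT 0=1 G3=NOT G3=NOT 0=1 -> 1011
Step 5: G0=G1|G2=0|1=1 G1=G1&G2=0&1=0 G2=NOT G1=NOT 0=1 G3=NOT G3=NOT 1=0 -> 1010
Cycle of length 2 starting at step 3 -> no fixed point

Answer: cycle 2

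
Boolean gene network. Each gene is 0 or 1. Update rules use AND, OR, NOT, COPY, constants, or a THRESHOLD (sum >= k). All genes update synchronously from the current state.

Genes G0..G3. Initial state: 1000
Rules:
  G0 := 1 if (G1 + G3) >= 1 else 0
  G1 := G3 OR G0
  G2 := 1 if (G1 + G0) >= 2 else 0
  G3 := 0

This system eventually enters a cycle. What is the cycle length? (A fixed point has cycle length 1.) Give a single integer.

Step 0: 1000
Step 1: G0=(0+0>=1)=0 G1=G3|G0=0|1=1 G2=(0+1>=2)=0 G3=0(const) -> 0100
Step 2: G0=(1+0>=1)=1 G1=G3|G0=0|0=0 G2=(1+0>=2)=0 G3=0(const) -> 1000
State from step 2 equals state from step 0 -> cycle length 2

Answer: 2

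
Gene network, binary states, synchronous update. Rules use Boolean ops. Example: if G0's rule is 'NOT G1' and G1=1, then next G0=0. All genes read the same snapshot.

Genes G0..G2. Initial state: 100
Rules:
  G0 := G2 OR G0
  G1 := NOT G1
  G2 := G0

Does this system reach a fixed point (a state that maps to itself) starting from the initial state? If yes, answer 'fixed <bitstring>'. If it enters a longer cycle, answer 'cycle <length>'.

Step 0: 100
Step 1: G0=G2|G0=0|1=1 G1=NOT G1=NOT 0=1 G2=G0=1 -> 111
Step 2: G0=G2|G0=1|1=1 G1=NOT G1=NOT 1=0 G2=G0=1 -> 101
Step 3: G0=G2|G0=1|1=1 G1=NOT G1=NOT 0=1 G2=G0=1 -> 111
Cycle of length 2 starting at step 1 -> no fixed point

Answer: cycle 2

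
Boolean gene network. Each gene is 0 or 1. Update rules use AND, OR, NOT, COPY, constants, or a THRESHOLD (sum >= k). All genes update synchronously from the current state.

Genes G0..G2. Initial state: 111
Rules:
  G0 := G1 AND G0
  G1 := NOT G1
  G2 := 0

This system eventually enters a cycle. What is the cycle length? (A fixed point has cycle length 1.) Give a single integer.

Answer: 2

Derivation:
Step 0: 111
Step 1: G0=G1&G0=1&1=1 G1=NOT G1=NOT 1=0 G2=0(const) -> 100
Step 2: G0=G1&G0=0&1=0 G1=NOT G1=NOT 0=1 G2=0(const) -> 010
Step 3: G0=G1&G0=1&0=0 G1=NOT G1=NOT 1=0 G2=0(const) -> 000
Step 4: G0=G1&G0=0&0=0 G1=NOT G1=NOT 0=1 G2=0(const) -> 010
State from step 4 equals state from step 2 -> cycle length 2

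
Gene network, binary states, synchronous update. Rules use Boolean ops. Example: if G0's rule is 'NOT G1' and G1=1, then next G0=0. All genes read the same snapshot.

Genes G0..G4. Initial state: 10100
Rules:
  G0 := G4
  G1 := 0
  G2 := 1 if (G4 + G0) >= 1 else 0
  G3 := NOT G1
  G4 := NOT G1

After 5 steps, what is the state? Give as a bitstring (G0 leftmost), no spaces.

Step 1: G0=G4=0 G1=0(const) G2=(0+1>=1)=1 G3=NOT G1=NOT 0=1 G4=NOT G1=NOT 0=1 -> 00111
Step 2: G0=G4=1 G1=0(const) G2=(1+0>=1)=1 G3=NOT G1=NOT 0=1 G4=NOT G1=NOT 0=1 -> 10111
Step 3: G0=G4=1 G1=0(const) G2=(1+1>=1)=1 G3=NOT G1=NOT 0=1 G4=NOT G1=NOT 0=1 -> 10111
Step 4: G0=G4=1 G1=0(const) G2=(1+1>=1)=1 G3=NOT G1=NOT 0=1 G4=NOT G1=NOT 0=1 -> 10111
Step 5: G0=G4=1 G1=0(const) G2=(1+1>=1)=1 G3=NOT G1=NOT 0=1 G4=NOT G1=NOT 0=1 -> 10111

10111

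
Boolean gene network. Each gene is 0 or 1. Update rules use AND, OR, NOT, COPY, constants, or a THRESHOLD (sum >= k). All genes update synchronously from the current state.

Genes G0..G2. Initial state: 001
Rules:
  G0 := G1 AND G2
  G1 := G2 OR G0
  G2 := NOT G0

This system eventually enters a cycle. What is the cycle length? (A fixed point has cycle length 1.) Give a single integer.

Step 0: 001
Step 1: G0=G1&G2=0&1=0 G1=G2|G0=1|0=1 G2=NOT G0=NOT 0=1 -> 011
Step 2: G0=G1&G2=1&1=1 G1=G2|G0=1|0=1 G2=NOT G0=NOT 0=1 -> 111
Step 3: G0=G1&G2=1&1=1 G1=G2|G0=1|1=1 G2=NOT G0=NOT 1=0 -> 110
Step 4: G0=G1&G2=1&0=0 G1=G2|G0=0|1=1 G2=NOT G0=NOT 1=0 -> 010
Step 5: G0=G1&G2=1&0=0 G1=G2|G0=0|0=0 G2=NOT G0=NOT 0=1 -> 001
State from step 5 equals state from step 0 -> cycle length 5

Answer: 5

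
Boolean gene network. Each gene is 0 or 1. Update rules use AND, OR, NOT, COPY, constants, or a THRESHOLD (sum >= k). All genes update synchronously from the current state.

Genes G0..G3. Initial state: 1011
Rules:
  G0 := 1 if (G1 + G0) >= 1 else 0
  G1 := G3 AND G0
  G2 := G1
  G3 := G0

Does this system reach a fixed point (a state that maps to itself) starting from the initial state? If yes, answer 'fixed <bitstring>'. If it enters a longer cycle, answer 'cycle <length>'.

Step 0: 1011
Step 1: G0=(0+1>=1)=1 G1=G3&G0=1&1=1 G2=G1=0 G3=G0=1 -> 1101
Step 2: G0=(1+1>=1)=1 G1=G3&G0=1&1=1 G2=G1=1 G3=G0=1 -> 1111
Step 3: G0=(1+1>=1)=1 G1=G3&G0=1&1=1 G2=G1=1 G3=G0=1 -> 1111
Fixed point reached at step 2: 1111

Answer: fixed 1111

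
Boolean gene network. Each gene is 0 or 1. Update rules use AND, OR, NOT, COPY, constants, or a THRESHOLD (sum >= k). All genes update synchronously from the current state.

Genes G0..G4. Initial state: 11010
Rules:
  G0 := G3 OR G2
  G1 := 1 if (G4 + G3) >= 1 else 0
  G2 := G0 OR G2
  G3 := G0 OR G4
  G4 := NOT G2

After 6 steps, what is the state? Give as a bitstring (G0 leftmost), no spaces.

Step 1: G0=G3|G2=1|0=1 G1=(0+1>=1)=1 G2=G0|G2=1|0=1 G3=G0|G4=1|0=1 G4=NOT G2=NOT 0=1 -> 11111
Step 2: G0=G3|G2=1|1=1 G1=(1+1>=1)=1 G2=G0|G2=1|1=1 G3=G0|G4=1|1=1 G4=NOT G2=NOT 1=0 -> 11110
Step 3: G0=G3|G2=1|1=1 G1=(0+1>=1)=1 G2=G0|G2=1|1=1 G3=G0|G4=1|0=1 G4=NOT G2=NOT 1=0 -> 11110
Step 4: G0=G3|G2=1|1=1 G1=(0+1>=1)=1 G2=G0|G2=1|1=1 G3=G0|G4=1|0=1 G4=NOT G2=NOT 1=0 -> 11110
Step 5: G0=G3|G2=1|1=1 G1=(0+1>=1)=1 G2=G0|G2=1|1=1 G3=G0|G4=1|0=1 G4=NOT G2=NOT 1=0 -> 11110
Step 6: G0=G3|G2=1|1=1 G1=(0+1>=1)=1 G2=G0|G2=1|1=1 G3=G0|G4=1|0=1 G4=NOT G2=NOT 1=0 -> 11110

11110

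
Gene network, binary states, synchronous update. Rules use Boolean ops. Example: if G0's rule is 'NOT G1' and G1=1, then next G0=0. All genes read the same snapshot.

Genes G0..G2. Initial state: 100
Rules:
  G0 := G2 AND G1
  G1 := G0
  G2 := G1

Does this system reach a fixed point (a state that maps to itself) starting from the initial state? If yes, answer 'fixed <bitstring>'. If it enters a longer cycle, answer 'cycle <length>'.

Answer: fixed 000

Derivation:
Step 0: 100
Step 1: G0=G2&G1=0&0=0 G1=G0=1 G2=G1=0 -> 010
Step 2: G0=G2&G1=0&1=0 G1=G0=0 G2=G1=1 -> 001
Step 3: G0=G2&G1=1&0=0 G1=G0=0 G2=G1=0 -> 000
Step 4: G0=G2&G1=0&0=0 G1=G0=0 G2=G1=0 -> 000
Fixed point reached at step 3: 000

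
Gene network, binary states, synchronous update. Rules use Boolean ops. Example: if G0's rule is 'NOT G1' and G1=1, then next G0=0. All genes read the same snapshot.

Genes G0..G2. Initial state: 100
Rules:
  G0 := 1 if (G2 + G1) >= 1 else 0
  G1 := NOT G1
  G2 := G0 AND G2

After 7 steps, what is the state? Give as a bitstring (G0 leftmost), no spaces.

Step 1: G0=(0+0>=1)=0 G1=NOT G1=NOT 0=1 G2=G0&G2=1&0=0 -> 010
Step 2: G0=(0+1>=1)=1 G1=NOT G1=NOT 1=0 G2=G0&G2=0&0=0 -> 100
Step 3: G0=(0+0>=1)=0 G1=NOT G1=NOT 0=1 G2=G0&G2=1&0=0 -> 010
Step 4: G0=(0+1>=1)=1 G1=NOT G1=NOT 1=0 G2=G0&G2=0&0=0 -> 100
Step 5: G0=(0+0>=1)=0 G1=NOT G1=NOT 0=1 G2=G0&G2=1&0=0 -> 010
Step 6: G0=(0+1>=1)=1 G1=NOT G1=NOT 1=0 G2=G0&G2=0&0=0 -> 100
Step 7: G0=(0+0>=1)=0 G1=NOT G1=NOT 0=1 G2=G0&G2=1&0=0 -> 010

010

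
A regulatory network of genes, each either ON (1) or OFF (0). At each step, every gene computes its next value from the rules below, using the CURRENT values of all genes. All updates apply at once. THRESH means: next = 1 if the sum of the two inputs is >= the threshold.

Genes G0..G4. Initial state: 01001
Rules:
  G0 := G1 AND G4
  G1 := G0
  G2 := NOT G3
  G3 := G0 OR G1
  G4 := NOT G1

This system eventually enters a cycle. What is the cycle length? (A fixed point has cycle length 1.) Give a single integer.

Step 0: 01001
Step 1: G0=G1&G4=1&1=1 G1=G0=0 G2=NOT G3=NOT 0=1 G3=G0|G1=0|1=1 G4=NOT G1=NOT 1=0 -> 10110
Step 2: G0=G1&G4=0&0=0 G1=G0=1 G2=NOT G3=NOT 1=0 G3=G0|G1=1|0=1 G4=NOT G1=NOT 0=1 -> 01011
Step 3: G0=G1&G4=1&1=1 G1=G0=0 G2=NOT G3=NOT 1=0 G3=G0|G1=0|1=1 G4=NOT G1=NOT 1=0 -> 10010
Step 4: G0=G1&G4=0&0=0 G1=G0=1 G2=NOT G3=NOT 1=0 G3=G0|G1=1|0=1 G4=NOT G1=NOT 0=1 -> 01011
State from step 4 equals state from step 2 -> cycle length 2

Answer: 2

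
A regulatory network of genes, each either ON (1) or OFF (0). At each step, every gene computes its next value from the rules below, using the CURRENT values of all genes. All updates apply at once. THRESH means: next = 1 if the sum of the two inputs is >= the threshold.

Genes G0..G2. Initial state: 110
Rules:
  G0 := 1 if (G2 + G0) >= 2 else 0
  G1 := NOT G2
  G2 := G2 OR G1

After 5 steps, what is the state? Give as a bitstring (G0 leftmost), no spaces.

Step 1: G0=(0+1>=2)=0 G1=NOT G2=NOT 0=1 G2=G2|G1=0|1=1 -> 011
Step 2: G0=(1+0>=2)=0 G1=NOT G2=NOT 1=0 G2=G2|G1=1|1=1 -> 001
Step 3: G0=(1+0>=2)=0 G1=NOT G2=NOT 1=0 G2=G2|G1=1|0=1 -> 001
Step 4: G0=(1+0>=2)=0 G1=NOT G2=NOT 1=0 G2=G2|G1=1|0=1 -> 001
Step 5: G0=(1+0>=2)=0 G1=NOT G2=NOT 1=0 G2=G2|G1=1|0=1 -> 001

001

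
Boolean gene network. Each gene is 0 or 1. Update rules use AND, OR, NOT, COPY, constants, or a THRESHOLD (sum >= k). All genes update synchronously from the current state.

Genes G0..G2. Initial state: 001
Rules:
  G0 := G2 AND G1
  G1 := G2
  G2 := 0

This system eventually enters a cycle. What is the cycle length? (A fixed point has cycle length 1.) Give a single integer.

Step 0: 001
Step 1: G0=G2&G1=1&0=0 G1=G2=1 G2=0(const) -> 010
Step 2: G0=G2&G1=0&1=0 G1=G2=0 G2=0(const) -> 000
Step 3: G0=G2&G1=0&0=0 G1=G2=0 G2=0(const) -> 000
State from step 3 equals state from step 2 -> cycle length 1

Answer: 1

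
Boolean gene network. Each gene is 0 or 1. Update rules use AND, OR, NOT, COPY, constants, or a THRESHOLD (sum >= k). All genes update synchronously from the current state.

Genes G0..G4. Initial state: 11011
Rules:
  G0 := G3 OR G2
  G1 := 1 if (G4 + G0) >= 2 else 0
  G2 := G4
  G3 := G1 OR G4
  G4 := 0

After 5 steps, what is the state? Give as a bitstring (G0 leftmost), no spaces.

Step 1: G0=G3|G2=1|0=1 G1=(1+1>=2)=1 G2=G4=1 G3=G1|G4=1|1=1 G4=0(const) -> 11110
Step 2: G0=G3|G2=1|1=1 G1=(0+1>=2)=0 G2=G4=0 G3=G1|G4=1|0=1 G4=0(const) -> 10010
Step 3: G0=G3|G2=1|0=1 G1=(0+1>=2)=0 G2=G4=0 G3=G1|G4=0|0=0 G4=0(const) -> 10000
Step 4: G0=G3|G2=0|0=0 G1=(0+1>=2)=0 G2=G4=0 G3=G1|G4=0|0=0 G4=0(const) -> 00000
Step 5: G0=G3|G2=0|0=0 G1=(0+0>=2)=0 G2=G4=0 G3=G1|G4=0|0=0 G4=0(const) -> 00000

00000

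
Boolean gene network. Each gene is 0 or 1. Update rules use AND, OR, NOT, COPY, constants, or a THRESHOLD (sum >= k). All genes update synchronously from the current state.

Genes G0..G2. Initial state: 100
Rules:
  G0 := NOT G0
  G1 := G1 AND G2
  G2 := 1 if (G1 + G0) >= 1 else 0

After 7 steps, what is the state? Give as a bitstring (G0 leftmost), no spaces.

Step 1: G0=NOT G0=NOT 1=0 G1=G1&G2=0&0=0 G2=(0+1>=1)=1 -> 001
Step 2: G0=NOT G0=NOT 0=1 G1=G1&G2=0&1=0 G2=(0+0>=1)=0 -> 100
Step 3: G0=NOT G0=NOT 1=0 G1=G1&G2=0&0=0 G2=(0+1>=1)=1 -> 001
Step 4: G0=NOT G0=NOT 0=1 G1=G1&G2=0&1=0 G2=(0+0>=1)=0 -> 100
Step 5: G0=NOT G0=NOT 1=0 G1=G1&G2=0&0=0 G2=(0+1>=1)=1 -> 001
Step 6: G0=NOT G0=NOT 0=1 G1=G1&G2=0&1=0 G2=(0+0>=1)=0 -> 100
Step 7: G0=NOT G0=NOT 1=0 G1=G1&G2=0&0=0 G2=(0+1>=1)=1 -> 001

001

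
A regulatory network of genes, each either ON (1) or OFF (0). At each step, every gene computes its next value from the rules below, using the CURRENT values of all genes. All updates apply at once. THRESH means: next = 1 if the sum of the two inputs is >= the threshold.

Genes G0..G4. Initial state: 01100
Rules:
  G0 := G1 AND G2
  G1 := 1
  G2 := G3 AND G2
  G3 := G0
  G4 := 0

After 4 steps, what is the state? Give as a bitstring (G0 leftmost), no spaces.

Step 1: G0=G1&G2=1&1=1 G1=1(const) G2=G3&G2=0&1=0 G3=G0=0 G4=0(const) -> 11000
Step 2: G0=G1&G2=1&0=0 G1=1(const) G2=G3&G2=0&0=0 G3=G0=1 G4=0(const) -> 01010
Step 3: G0=G1&G2=1&0=0 G1=1(const) G2=G3&G2=1&0=0 G3=G0=0 G4=0(const) -> 01000
Step 4: G0=G1&G2=1&0=0 G1=1(const) G2=G3&G2=0&0=0 G3=G0=0 G4=0(const) -> 01000

01000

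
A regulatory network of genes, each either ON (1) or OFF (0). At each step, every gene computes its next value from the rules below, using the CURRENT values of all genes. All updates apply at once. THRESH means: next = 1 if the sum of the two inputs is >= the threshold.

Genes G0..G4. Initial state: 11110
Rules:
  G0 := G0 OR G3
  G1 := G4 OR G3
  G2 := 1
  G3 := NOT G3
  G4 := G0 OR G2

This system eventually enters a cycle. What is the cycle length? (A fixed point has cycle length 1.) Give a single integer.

Answer: 2

Derivation:
Step 0: 11110
Step 1: G0=G0|G3=1|1=1 G1=G4|G3=0|1=1 G2=1(const) G3=NOT G3=NOT 1=0 G4=G0|G2=1|1=1 -> 11101
Step 2: G0=G0|G3=1|0=1 G1=G4|G3=1|0=1 G2=1(const) G3=NOT G3=NOT 0=1 G4=G0|G2=1|1=1 -> 11111
Step 3: G0=G0|G3=1|1=1 G1=G4|G3=1|1=1 G2=1(const) G3=NOT G3=NOT 1=0 G4=G0|G2=1|1=1 -> 11101
State from step 3 equals state from step 1 -> cycle length 2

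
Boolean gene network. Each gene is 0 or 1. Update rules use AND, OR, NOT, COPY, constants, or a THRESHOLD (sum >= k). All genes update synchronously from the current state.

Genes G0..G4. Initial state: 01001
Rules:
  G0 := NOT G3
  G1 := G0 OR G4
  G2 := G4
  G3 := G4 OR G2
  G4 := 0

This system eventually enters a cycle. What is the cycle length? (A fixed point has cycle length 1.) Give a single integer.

Step 0: 01001
Step 1: G0=NOT G3=NOT 0=1 G1=G0|G4=0|1=1 G2=G4=1 G3=G4|G2=1|0=1 G4=0(const) -> 11110
Step 2: G0=NOT G3=NOT 1=0 G1=G0|G4=1|0=1 G2=G4=0 G3=G4|G2=0|1=1 G4=0(const) -> 01010
Step 3: G0=NOT G3=NOT 1=0 G1=G0|G4=0|0=0 G2=G4=0 G3=G4|G2=0|0=0 G4=0(const) -> 00000
Step 4: G0=NOT G3=NOT 0=1 G1=G0|G4=0|0=0 G2=G4=0 G3=G4|G2=0|0=0 G4=0(const) -> 10000
Step 5: G0=NOT G3=NOT 0=1 G1=G0|G4=1|0=1 G2=G4=0 G3=G4|G2=0|0=0 G4=0(const) -> 11000
Step 6: G0=NOT G3=NOT 0=1 G1=G0|G4=1|0=1 G2=G4=0 G3=G4|G2=0|0=0 G4=0(const) -> 11000
State from step 6 equals state from step 5 -> cycle length 1

Answer: 1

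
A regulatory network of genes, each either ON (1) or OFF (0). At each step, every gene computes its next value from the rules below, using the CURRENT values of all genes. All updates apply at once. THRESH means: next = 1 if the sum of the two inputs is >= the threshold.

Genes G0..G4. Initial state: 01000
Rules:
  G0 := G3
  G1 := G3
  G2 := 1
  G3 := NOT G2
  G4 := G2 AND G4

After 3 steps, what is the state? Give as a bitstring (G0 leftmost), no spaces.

Step 1: G0=G3=0 G1=G3=0 G2=1(const) G3=NOT G2=NOT 0=1 G4=G2&G4=0&0=0 -> 00110
Step 2: G0=G3=1 G1=G3=1 G2=1(const) G3=NOT G2=NOT 1=0 G4=G2&G4=1&0=0 -> 11100
Step 3: G0=G3=0 G1=G3=0 G2=1(const) G3=NOT G2=NOT 1=0 G4=G2&G4=1&0=0 -> 00100

00100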